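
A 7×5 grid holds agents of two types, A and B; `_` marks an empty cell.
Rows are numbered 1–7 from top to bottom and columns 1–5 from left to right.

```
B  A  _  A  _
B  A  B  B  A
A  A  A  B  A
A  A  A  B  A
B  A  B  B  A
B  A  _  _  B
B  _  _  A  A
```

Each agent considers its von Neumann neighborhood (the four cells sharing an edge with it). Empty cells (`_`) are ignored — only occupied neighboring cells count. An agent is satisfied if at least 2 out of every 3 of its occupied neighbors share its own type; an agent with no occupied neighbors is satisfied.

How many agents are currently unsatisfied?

(1,1)B 1/2 ✗
(1,2)A 1/2 ✗
(1,4)A 0/1 ✗
(2,1)B 1/3 ✗
(2,2)A 2/4 ✗
(2,3)B 1/3 ✗
(2,4)B 2/4 ✗
(2,5)A 1/2 ✗
(3,1)A 2/3 ✓
(3,2)A 4/4 ✓
(3,3)A 2/4 ✗
(3,4)B 2/4 ✗
(3,5)A 2/3 ✓
(4,1)A 2/3 ✓
(4,2)A 4/4 ✓
(4,3)A 2/4 ✗
(4,4)B 2/4 ✗
(4,5)A 2/3 ✓
(5,1)B 1/3 ✗
(5,2)A 2/4 ✗
(5,3)B 1/3 ✗
(5,4)B 2/3 ✓
(5,5)A 1/3 ✗
(6,1)B 2/3 ✓
(6,2)A 1/2 ✗
(6,5)B 0/2 ✗
(7,1)B 1/1 ✓
(7,4)A 1/1 ✓
(7,5)A 1/2 ✗
Unsatisfied: (1,1), (1,2), (1,4), (2,1), (2,2), (2,3), (2,4), (2,5), (3,3), (3,4), (4,3), (4,4), (5,1), (5,2), (5,3), (5,5), (6,2), (6,5), (7,5) — 19 in total.

19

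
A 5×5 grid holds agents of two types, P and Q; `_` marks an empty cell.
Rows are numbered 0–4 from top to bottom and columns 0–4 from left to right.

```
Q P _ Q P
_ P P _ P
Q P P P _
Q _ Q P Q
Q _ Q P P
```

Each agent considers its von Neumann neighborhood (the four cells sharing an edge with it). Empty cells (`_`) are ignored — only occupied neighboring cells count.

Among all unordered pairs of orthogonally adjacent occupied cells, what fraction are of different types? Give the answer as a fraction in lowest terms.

Scan each occupied cell's neighbors to the right and below so each pair is counted once.
Row 0: Q(0,0)–P(0,1)≠ P(0,1)–P(1,1)= Q(0,3)–P(0,4)≠ P(0,4)–P(1,4)=  → 2/4 unlike.
Row 1: P(1,1)–P(1,2)= P(1,1)–P(2,1)= P(1,2)–P(2,2)=  → 0/3 unlike.
Row 2: Q(2,0)–P(2,1)≠ Q(2,0)–Q(3,0)= P(2,1)–P(2,2)= P(2,2)–P(2,3)= P(2,2)–Q(3,2)≠ P(2,3)–P(3,3)=  → 2/6 unlike.
Row 3: Q(3,0)–Q(4,0)= Q(3,2)–P(3,3)≠ Q(3,2)–Q(4,2)= P(3,3)–Q(3,4)≠ P(3,3)–P(4,3)= Q(3,4)–P(4,4)≠  → 3/6 unlike.
Row 4: Q(4,2)–P(4,3)≠ P(4,3)–P(4,4)=  → 1/2 unlike.
Total adjacent occupied pairs: 21; unlike-type pairs: 8.
8/21 is already in lowest terms.

8/21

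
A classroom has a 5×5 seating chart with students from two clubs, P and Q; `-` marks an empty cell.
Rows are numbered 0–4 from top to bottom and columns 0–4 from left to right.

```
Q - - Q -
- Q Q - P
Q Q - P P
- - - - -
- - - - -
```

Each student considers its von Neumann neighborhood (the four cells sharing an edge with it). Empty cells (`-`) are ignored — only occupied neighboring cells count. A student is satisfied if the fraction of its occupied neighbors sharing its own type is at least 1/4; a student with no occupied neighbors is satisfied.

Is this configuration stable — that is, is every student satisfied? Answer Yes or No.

Yes

Row 0: (0,0)Q 0/0 ok · (0,3)Q 0/0 ok
Row 1: (1,1)Q 2/2 ok · (1,2)Q 1/1 ok · (1,4)P 1/1 ok
Row 2: (2,0)Q 1/1 ok · (2,1)Q 2/2 ok · (2,3)P 1/1 ok · (2,4)P 2/2 ok
All meet the threshold, so the configuration is stable.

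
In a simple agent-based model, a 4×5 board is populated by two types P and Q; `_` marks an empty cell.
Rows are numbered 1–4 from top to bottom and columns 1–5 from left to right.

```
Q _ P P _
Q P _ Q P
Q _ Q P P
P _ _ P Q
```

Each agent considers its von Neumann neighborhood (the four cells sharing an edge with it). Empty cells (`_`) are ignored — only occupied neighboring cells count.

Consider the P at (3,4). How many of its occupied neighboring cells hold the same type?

2

Occupied neighbors of (3,4): (2,4)=Q, (4,4)=P, (3,3)=Q, (3,5)=P.
Same type (P): 2 of 4.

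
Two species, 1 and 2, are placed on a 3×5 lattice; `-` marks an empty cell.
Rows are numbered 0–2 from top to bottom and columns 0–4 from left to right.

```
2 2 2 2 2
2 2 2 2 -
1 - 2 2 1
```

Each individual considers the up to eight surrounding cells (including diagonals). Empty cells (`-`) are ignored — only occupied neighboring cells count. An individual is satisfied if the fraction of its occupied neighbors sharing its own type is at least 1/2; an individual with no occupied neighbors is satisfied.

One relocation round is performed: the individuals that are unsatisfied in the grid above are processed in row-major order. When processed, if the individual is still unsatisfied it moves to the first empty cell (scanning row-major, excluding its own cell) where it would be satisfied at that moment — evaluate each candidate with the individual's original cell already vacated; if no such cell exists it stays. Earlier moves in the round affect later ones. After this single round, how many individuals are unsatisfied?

Initially unsatisfied (in order): (2,0), (2,4).
  (2,0): no empty cell satisfies it; stays.
  (2,4): no empty cell satisfies it; stays.
Resulting grid:
2 2 2 2 2
2 2 2 2 -
1 - 2 2 1
Unsatisfied now: (2,0), (2,4).

2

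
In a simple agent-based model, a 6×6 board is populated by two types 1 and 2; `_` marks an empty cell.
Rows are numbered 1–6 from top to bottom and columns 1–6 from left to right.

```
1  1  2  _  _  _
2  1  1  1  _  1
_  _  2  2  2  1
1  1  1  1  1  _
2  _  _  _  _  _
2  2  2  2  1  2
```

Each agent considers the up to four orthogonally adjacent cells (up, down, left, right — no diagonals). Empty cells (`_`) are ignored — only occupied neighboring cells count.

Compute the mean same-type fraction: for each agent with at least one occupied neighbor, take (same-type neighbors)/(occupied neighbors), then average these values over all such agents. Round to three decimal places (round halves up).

0.535

Row 1: (1,1)1 1/2 · (1,2)1 2/3 · (1,3)2 0/2
Row 2: (2,1)2 0/2 · (2,2)1 2/3 · (2,3)1 2/4 · (2,4)1 1/2 · (2,6)1 1/1
Row 3: (3,3)2 1/3 · (3,4)2 2/4 · (3,5)2 1/3 · (3,6)1 1/2
Row 4: (4,1)1 1/2 · (4,2)1 2/2 · (4,3)1 2/3 · (4,4)1 2/3 · (4,5)1 1/2
Row 5: (5,1)2 1/2
Row 6: (6,1)2 2/2 · (6,2)2 2/2 · (6,3)2 2/2 · (6,4)2 1/2 · (6,5)1 0/2 · (6,6)2 0/1
Sum over 24 agents: 1/2 + 2/3 + 0/2 + 0/2 + 2/3 + 2/4 + 1/2 + 1/1 + 1/3 + 2/4 + 1/3 + 1/2 + 1/2 + 2/2 + 2/3 + 2/3 + 1/2 + 1/2 + 2/2 + 2/2 + 2/2 + 1/2 + 0/2 + 0/1 = 77/6; mean = 77/6 ÷ 24 = 77/144 = 0.534722… → 0.535.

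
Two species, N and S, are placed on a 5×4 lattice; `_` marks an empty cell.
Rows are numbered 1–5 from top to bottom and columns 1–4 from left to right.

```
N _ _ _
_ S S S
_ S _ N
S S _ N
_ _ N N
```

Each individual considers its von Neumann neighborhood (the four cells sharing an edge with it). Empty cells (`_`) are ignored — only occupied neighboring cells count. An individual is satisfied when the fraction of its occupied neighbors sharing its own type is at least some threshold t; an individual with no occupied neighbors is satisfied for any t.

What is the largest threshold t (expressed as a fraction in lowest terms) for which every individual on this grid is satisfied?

(1,1)N — no occupied neighbors
(2,2)S 2/2
(2,3)S 2/2
(2,4)S 1/2
(3,2)S 2/2
(3,4)N 1/2
(4,1)S 1/1
(4,2)S 2/2
(4,4)N 2/2
(5,3)N 1/1
(5,4)N 2/2
The smallest same-type fraction is 1/2 at (2,4), which reduces to 1/2. Any threshold above that leaves this individual unsatisfied.

1/2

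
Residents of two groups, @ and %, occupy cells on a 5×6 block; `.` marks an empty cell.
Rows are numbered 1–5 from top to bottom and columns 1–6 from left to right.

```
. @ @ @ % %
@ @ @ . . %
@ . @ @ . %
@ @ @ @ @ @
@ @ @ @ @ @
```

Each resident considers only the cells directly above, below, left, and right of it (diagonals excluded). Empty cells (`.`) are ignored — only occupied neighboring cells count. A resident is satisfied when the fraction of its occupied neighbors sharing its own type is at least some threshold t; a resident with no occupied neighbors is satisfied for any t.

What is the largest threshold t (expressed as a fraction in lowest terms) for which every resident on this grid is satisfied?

1/2

(1,2)@ 2/2
(1,3)@ 3/3
(1,4)@ 1/2
(1,5)% 1/2
(1,6)% 2/2
(2,1)@ 2/2
(2,2)@ 3/3
(2,3)@ 3/3
(2,6)% 2/2
(3,1)@ 2/2
(3,3)@ 3/3
(3,4)@ 2/2
(3,6)% 1/2
(4,1)@ 3/3
(4,2)@ 3/3
(4,3)@ 4/4
(4,4)@ 4/4
(4,5)@ 3/3
(4,6)@ 2/3
(5,1)@ 2/2
(5,2)@ 3/3
(5,3)@ 3/3
(5,4)@ 3/3
(5,5)@ 3/3
(5,6)@ 2/2
The smallest same-type fraction is 1/2 at (1,4), which reduces to 1/2. Any threshold above that leaves this resident unsatisfied.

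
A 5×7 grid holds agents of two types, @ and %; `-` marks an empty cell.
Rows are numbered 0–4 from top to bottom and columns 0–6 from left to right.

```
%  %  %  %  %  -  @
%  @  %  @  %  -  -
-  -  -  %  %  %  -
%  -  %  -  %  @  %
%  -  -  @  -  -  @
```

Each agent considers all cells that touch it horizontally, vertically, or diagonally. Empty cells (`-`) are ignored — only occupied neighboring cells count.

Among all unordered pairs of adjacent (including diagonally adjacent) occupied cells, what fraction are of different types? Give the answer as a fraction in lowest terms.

Scan each occupied cell's neighbors to the right and below (and the two forward diagonals) so each pair is counted once.
Row 0: %(0,0)–%(0,1)= %(0,0)–%(1,0)= %(0,0)–@(1,1)≠ %(0,1)–%(0,2)= %(0,1)–@(1,1)≠ %(0,1)–%(1,2)= %(0,1)–%(1,0)= %(0,2)–%(0,3)= %(0,2)–%(1,2)= %(0,2)–@(1,3)≠ %(0,2)–@(1,1)≠ %(0,3)–%(0,4)= %(0,3)–@(1,3)≠ %(0,3)–%(1,4)= %(0,3)–%(1,2)= %(0,4)–%(1,4)= %(0,4)–@(1,3)≠  → 6/17 unlike.
Row 1: %(1,0)–@(1,1)≠ @(1,1)–%(1,2)≠ %(1,2)–@(1,3)≠ %(1,2)–%(2,3)= @(1,3)–%(1,4)≠ @(1,3)–%(2,3)≠ @(1,3)–%(2,4)≠ %(1,4)–%(2,4)= %(1,4)–%(2,5)= %(1,4)–%(2,3)=  → 6/10 unlike.
Row 2: %(2,3)–%(2,4)= %(2,3)–%(3,4)= %(2,3)–%(3,2)= %(2,4)–%(2,5)= %(2,4)–%(3,4)= %(2,4)–@(3,5)≠ %(2,5)–@(3,5)≠ %(2,5)–%(3,6)= %(2,5)–%(3,4)=  → 2/9 unlike.
Row 3: %(3,0)–%(4,0)= %(3,2)–@(4,3)≠ %(3,4)–@(3,5)≠ %(3,4)–@(4,3)≠ @(3,5)–%(3,6)≠ @(3,5)–@(4,6)= %(3,6)–@(4,6)≠  → 5/7 unlike.
Total adjacent occupied pairs: 43; unlike-type pairs: 19.
19/43 is already in lowest terms.

19/43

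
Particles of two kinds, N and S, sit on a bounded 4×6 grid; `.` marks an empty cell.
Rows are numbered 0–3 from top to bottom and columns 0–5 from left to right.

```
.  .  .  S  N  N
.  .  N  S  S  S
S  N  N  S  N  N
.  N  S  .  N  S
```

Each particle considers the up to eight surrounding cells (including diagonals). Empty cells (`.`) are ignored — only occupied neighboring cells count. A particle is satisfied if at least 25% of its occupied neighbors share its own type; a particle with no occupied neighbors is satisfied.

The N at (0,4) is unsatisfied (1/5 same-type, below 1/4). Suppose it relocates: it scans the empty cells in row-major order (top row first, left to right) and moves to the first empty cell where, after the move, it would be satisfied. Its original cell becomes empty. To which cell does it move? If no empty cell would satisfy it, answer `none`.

Vacating (0,4). Empty cells in order:
  (0,0): 0/0 same-type → satisfied — stop here.

(0,0)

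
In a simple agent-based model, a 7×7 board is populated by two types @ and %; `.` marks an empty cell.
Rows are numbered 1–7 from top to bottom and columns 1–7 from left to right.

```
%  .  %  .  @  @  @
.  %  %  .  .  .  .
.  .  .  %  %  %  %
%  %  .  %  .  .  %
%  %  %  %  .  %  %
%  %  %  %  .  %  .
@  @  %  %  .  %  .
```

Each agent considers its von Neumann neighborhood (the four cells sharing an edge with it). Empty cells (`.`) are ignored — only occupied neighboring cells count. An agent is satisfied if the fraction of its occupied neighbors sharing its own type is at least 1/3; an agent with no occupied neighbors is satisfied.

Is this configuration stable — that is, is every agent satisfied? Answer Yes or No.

Row 1: (1,1)% 0/0 satisfied · (1,3)% 1/1 satisfied · (1,5)@ 1/1 satisfied · (1,6)@ 2/2 satisfied · (1,7)@ 1/1 satisfied
Row 2: (2,2)% 1/1 satisfied · (2,3)% 2/2 satisfied
Row 3: (3,4)% 2/2 satisfied · (3,5)% 2/2 satisfied · (3,6)% 2/2 satisfied · (3,7)% 2/2 satisfied
Row 4: (4,1)% 2/2 satisfied · (4,2)% 2/2 satisfied · (4,4)% 2/2 satisfied · (4,7)% 2/2 satisfied
Row 5: (5,1)% 3/3 satisfied · (5,2)% 4/4 satisfied · (5,3)% 3/3 satisfied · (5,4)% 3/3 satisfied · (5,6)% 2/2 satisfied · (5,7)% 2/2 satisfied
Row 6: (6,1)% 2/3 satisfied · (6,2)% 3/4 satisfied · (6,3)% 4/4 satisfied · (6,4)% 3/3 satisfied · (6,6)% 2/2 satisfied
Row 7: (7,1)@ 1/2 satisfied · (7,2)@ 1/3 satisfied · (7,3)% 2/3 satisfied · (7,4)% 2/2 satisfied · (7,6)% 1/1 satisfied
All meet the threshold, so the configuration is stable.

Yes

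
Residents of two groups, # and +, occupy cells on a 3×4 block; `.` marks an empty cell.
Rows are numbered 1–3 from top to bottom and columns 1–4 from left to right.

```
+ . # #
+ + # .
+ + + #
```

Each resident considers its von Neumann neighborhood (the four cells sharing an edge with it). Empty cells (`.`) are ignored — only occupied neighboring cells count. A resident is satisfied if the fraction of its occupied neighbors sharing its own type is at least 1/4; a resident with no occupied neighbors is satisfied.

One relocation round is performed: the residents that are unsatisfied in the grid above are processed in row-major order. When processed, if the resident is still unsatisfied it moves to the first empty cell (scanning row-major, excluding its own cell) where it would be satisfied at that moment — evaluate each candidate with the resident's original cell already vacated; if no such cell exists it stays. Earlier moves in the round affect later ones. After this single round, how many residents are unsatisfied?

0

Initially unsatisfied (in order): (3,4).
  (3,4) → (1,2).
Resulting grid:
+ # # #
+ + # .
+ + + .
All satisfied now.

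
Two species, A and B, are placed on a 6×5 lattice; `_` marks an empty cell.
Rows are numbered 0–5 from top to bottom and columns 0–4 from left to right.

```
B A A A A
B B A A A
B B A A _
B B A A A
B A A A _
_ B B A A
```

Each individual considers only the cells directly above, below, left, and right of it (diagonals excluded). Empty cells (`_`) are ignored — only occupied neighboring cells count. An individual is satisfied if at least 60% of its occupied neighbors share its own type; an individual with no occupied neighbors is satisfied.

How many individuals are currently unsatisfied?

Row 0: (0,0)B 1/2 unhappy · (0,1)A 1/3 unhappy · (0,2)A 3/3 ok · (0,3)A 3/3 ok · (0,4)A 2/2 ok
Row 1: (1,0)B 3/3 ok · (1,1)B 2/4 unhappy · (1,2)A 3/4 ok · (1,3)A 4/4 ok · (1,4)A 2/2 ok
Row 2: (2,0)B 3/3 ok · (2,1)B 3/4 ok · (2,2)A 3/4 ok · (2,3)A 3/3 ok
Row 3: (3,0)B 3/3 ok · (3,1)B 2/4 unhappy · (3,2)A 3/4 ok · (3,3)A 4/4 ok · (3,4)A 1/1 ok
Row 4: (4,0)B 1/2 unhappy · (4,1)A 1/4 unhappy · (4,2)A 3/4 ok · (4,3)A 3/3 ok
Row 5: (5,1)B 1/2 unhappy · (5,2)B 1/3 unhappy · (5,3)A 2/3 ok · (5,4)A 1/1 ok
Unsatisfied: (0,0), (0,1), (1,1), (3,1), (4,0), (4,1), (5,1), (5,2) — 8 in total.

8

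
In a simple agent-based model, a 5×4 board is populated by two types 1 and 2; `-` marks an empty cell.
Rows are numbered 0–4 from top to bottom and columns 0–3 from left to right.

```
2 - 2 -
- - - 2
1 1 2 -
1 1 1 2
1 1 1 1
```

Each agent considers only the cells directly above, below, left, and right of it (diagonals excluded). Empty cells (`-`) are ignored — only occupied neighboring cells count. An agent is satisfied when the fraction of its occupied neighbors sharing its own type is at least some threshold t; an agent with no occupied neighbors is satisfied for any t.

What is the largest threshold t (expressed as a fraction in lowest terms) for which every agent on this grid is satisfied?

(0,0)2 — no occupied neighbors
(0,2)2 — no occupied neighbors
(1,3)2 — no occupied neighbors
(2,0)1 2/2
(2,1)1 2/3
(2,2)2 0/2
(3,0)1 3/3
(3,1)1 4/4
(3,2)1 2/4
(3,3)2 0/2
(4,0)1 2/2
(4,1)1 3/3
(4,2)1 3/3
(4,3)1 1/2
The smallest same-type fraction is 0/2 at (2,2), which reduces to 0/1. Any threshold above that leaves this agent unsatisfied.

0/1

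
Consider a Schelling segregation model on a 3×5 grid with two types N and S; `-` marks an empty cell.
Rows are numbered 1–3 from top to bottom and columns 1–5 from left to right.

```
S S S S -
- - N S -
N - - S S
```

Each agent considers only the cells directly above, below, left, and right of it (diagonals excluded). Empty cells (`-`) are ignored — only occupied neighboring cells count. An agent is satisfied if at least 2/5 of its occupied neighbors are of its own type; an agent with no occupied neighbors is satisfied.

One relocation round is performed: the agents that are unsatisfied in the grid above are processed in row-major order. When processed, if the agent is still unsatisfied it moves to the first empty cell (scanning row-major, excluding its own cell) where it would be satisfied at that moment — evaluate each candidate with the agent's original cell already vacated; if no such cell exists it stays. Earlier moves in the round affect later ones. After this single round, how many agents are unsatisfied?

Initially unsatisfied (in order): (2,3).
  (2,3) → (2,1).
Resulting grid:
S S S S -
N - - S -
N - - S S
All satisfied now.

0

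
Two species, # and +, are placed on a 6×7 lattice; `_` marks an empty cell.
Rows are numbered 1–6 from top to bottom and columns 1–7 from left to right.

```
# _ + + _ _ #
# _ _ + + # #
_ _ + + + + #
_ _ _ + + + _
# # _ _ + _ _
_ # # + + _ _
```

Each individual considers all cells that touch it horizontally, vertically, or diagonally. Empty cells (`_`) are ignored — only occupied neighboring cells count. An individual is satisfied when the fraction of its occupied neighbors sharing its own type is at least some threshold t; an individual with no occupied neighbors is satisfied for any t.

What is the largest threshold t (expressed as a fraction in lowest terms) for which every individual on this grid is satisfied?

1/2

(1,1)# 1/1
(1,3)+ 2/2
(1,4)+ 3/3
(1,7)# 2/2
(2,1)# 1/1
(2,4)+ 6/6
(2,5)+ 5/6
(2,6)# 3/6
(2,7)# 3/4
(3,3)+ 3/3
(3,4)+ 6/6
(3,5)+ 7/8
(3,6)+ 4/7
(3,7)# 2/4
(4,4)+ 5/5
(4,5)+ 6/6
(4,6)+ 4/5
(5,1)# 2/2
(5,2)# 3/3
(5,5)+ 5/5
(6,2)# 3/3
(6,3)# 2/3
(6,4)+ 2/3
(6,5)+ 2/2
The smallest same-type fraction is 3/6 at (2,6), which reduces to 1/2. Any threshold above that leaves this individual unsatisfied.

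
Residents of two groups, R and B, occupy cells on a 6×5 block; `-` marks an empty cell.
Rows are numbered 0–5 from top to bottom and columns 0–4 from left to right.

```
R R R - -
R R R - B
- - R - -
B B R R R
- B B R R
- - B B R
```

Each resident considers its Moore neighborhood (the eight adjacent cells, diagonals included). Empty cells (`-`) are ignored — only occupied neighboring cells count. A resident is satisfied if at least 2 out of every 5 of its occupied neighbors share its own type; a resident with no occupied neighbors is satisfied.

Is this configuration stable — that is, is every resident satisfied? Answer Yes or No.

Yes

(0,0)R 3/3 satisfied
(0,1)R 5/5 satisfied
(0,2)R 3/3 satisfied
(1,0)R 3/3 satisfied
(1,1)R 6/6 satisfied
(1,2)R 4/4 satisfied
(1,4)B 0/0 satisfied
(2,2)R 4/5 satisfied
(3,0)B 2/2 satisfied
(3,1)B 3/5 satisfied
(3,2)R 3/6 satisfied
(3,3)R 5/6 satisfied
(3,4)R 3/3 satisfied
(4,1)B 4/5 satisfied
(4,2)B 4/7 satisfied
(4,3)R 5/8 satisfied
(4,4)R 4/5 satisfied
(5,2)B 3/4 satisfied
(5,3)B 2/5 satisfied
(5,4)R 2/3 satisfied
All meet the threshold, so the configuration is stable.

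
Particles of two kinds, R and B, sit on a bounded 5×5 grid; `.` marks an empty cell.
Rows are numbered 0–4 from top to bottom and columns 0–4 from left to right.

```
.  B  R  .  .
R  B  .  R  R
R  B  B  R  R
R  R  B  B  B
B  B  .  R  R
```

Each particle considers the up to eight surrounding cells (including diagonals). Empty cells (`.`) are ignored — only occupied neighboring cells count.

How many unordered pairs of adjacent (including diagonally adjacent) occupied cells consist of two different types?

27

Scan each occupied cell's neighbors to the right and below (and the two forward diagonals) so each pair is counted once.
From row 0: 3 unlike of 5 pairs (running 3/5).
From row 1: 4 unlike of 12 pairs (running 7/17).
From row 2: 10 unlike of 17 pairs (running 17/34).
From row 3: 10 unlike of 14 pairs (running 27/48).
From row 4: 0 unlike of 2 pairs (running 27/50).
Total adjacent occupied pairs: 50; unlike-type pairs: 27.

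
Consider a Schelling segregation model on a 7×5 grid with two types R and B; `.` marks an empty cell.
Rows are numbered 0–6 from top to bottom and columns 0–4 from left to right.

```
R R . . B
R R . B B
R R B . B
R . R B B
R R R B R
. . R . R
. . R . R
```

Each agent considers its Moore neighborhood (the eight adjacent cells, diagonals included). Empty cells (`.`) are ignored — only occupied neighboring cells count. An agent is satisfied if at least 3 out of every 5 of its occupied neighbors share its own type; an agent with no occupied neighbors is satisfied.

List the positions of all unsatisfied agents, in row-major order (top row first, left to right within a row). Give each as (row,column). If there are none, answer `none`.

Row 0: (0,0)R 3/3 satisfied · (0,1)R 3/3 satisfied · (0,4)B 2/2 satisfied
Row 1: (1,0)R 5/5 satisfied · (1,1)R 5/6 satisfied · (1,3)B 4/4 satisfied · (1,4)B 3/3 satisfied
Row 2: (2,0)R 4/4 satisfied · (2,1)R 5/6 satisfied · (2,2)B 2/5 not · (2,4)B 4/4 satisfied
Row 3: (3,0)R 4/4 satisfied · (3,2)R 3/6 not · (3,3)B 4/7 not · (3,4)B 3/4 satisfied
Row 4: (4,0)R 2/2 satisfied · (4,1)R 5/5 satisfied · (4,2)R 3/5 satisfied · (4,3)B 2/7 not · (4,4)R 1/4 not
Row 5: (5,2)R 3/4 satisfied · (5,4)R 2/3 satisfied
Row 6: (6,2)R 1/1 satisfied · (6,4)R 1/1 satisfied

(2,2), (3,2), (3,3), (4,3), (4,4)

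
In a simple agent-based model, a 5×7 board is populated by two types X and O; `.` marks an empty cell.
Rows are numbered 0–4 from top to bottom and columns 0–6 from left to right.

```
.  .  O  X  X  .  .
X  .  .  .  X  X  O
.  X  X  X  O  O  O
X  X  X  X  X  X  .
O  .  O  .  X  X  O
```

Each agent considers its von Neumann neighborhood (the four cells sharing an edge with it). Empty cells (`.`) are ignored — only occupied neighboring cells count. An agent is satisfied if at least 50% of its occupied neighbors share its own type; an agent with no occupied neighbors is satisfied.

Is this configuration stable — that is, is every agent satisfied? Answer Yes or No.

(0,2)O 0/1 ✗
(0,3)X 1/2 ✓
(0,4)X 2/2 ✓
(1,0)X 0/0 ✓
(1,4)X 2/3 ✓
(1,5)X 1/3 ✗
(1,6)O 1/2 ✓
(2,1)X 2/2 ✓
(2,2)X 3/3 ✓
(2,3)X 2/3 ✓
(2,4)O 1/4 ✗
(2,5)O 2/4 ✓
(2,6)O 2/2 ✓
(3,0)X 1/2 ✓
(3,1)X 3/3 ✓
(3,2)X 3/4 ✓
(3,3)X 3/3 ✓
(3,4)X 3/4 ✓
(3,5)X 2/3 ✓
(4,0)O 0/1 ✗
(4,2)O 0/1 ✗
(4,4)X 2/2 ✓
(4,5)X 2/3 ✓
(4,6)O 0/1 ✗
For instance (0,2) has only 0/1 same-type neighbors, below 1/2.

No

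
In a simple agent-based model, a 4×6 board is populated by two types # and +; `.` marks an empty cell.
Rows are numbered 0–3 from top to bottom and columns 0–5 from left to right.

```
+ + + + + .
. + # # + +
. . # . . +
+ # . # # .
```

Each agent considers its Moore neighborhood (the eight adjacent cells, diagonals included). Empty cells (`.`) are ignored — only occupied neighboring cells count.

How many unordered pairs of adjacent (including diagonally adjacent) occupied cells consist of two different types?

11

Scan each occupied cell's neighbors to the right and below (and the two forward diagonals) so each pair is counted once.
From row 0: 6 unlike of 16 pairs (running 6/16).
From row 1: 3 unlike of 9 pairs (running 9/25).
From row 2: 1 unlike of 3 pairs (running 10/28).
From row 3: 1 unlike of 2 pairs (running 11/30).
Total adjacent occupied pairs: 30; unlike-type pairs: 11.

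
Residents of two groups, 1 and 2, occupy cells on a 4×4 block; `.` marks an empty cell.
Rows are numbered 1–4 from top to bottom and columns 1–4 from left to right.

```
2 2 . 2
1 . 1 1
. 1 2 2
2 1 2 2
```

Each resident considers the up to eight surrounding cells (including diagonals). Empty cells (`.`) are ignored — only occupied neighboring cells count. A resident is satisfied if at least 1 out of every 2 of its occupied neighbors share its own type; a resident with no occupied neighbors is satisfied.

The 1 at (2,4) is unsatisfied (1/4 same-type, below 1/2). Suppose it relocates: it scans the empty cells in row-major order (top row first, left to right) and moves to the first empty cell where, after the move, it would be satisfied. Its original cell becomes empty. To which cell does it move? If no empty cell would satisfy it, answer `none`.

(2,2)

Vacating (2,4). Empty cells in order:
  (1,3): 1/3 same-type → still unsatisfied.
  (2,2): 3/6 same-type → satisfied — stop here.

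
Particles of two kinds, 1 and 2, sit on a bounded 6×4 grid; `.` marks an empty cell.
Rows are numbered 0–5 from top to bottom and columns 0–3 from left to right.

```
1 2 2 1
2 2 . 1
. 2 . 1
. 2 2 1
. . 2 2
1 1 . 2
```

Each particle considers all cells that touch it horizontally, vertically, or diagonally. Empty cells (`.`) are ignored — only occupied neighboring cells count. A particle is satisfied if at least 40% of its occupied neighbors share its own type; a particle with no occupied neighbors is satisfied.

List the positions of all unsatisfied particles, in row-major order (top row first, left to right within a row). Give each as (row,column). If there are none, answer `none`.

Row 0: (0,0)1 0/3 unhappy · (0,1)2 3/4 ok · (0,2)2 2/4 ok · (0,3)1 1/2 ok
Row 1: (1,0)2 3/4 ok · (1,1)2 4/5 ok · (1,3)1 2/3 ok
Row 2: (2,1)2 4/4 ok · (2,3)1 2/3 ok
Row 3: (3,1)2 3/3 ok · (3,2)2 4/6 ok · (3,3)1 1/4 unhappy
Row 4: (4,2)2 4/6 ok · (4,3)2 3/4 ok
Row 5: (5,0)1 1/1 ok · (5,1)1 1/2 ok · (5,3)2 2/2 ok

(0,0), (3,3)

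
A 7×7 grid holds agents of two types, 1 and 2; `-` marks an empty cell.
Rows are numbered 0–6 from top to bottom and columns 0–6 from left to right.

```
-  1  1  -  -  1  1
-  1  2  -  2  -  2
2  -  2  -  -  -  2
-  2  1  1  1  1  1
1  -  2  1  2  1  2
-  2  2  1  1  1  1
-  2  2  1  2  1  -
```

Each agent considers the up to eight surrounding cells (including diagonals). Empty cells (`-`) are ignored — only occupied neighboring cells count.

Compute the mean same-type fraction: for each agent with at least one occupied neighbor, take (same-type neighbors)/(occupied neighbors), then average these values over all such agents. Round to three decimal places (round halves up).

0.472

(0,1)1 2/3
(0,2)1 2/3
(0,5)1 1/3
(0,6)1 1/2
(1,1)1 2/5
(1,2)2 1/4
(1,4)2 0/1
(1,6)2 1/3
(2,0)2 1/2
(2,2)2 2/5
(2,6)2 1/3
(3,1)2 3/5
(3,2)1 2/5
(3,3)1 3/6
(3,4)1 4/5
(3,5)1 3/6
(3,6)1 2/4
(4,0)1 0/2
(4,2)2 3/7
(4,3)1 5/8
(4,4)2 0/8
(4,5)1 6/8
(4,6)2 0/5
(5,1)2 4/5
(5,2)2 4/7
(5,3)1 3/8
(5,4)1 6/8
(5,5)1 4/7
(5,6)1 3/4
(6,1)2 3/3
(6,2)2 3/5
(6,3)1 2/5
(6,4)2 0/5
(6,5)1 3/4
Sum over 34 agents: 2/3 + 2/3 + 1/3 + 1/2 + 2/5 + 1/4 + 0/1 + 1/3 + 1/2 + 2/5 + 1/3 + 3/5 + 2/5 + 3/6 + 4/5 + 3/6 + 2/4 + 0/2 + 3/7 + 5/8 + 0/8 + 6/8 + 0/5 + 4/5 + 4/7 + 3/8 + 6/8 + 4/7 + 3/4 + 3/3 + 3/5 + 2/5 + 0/5 + 3/4 = 6743/420; mean = 6743/420 ÷ 34 = 6743/14280 = 0.472198… → 0.472.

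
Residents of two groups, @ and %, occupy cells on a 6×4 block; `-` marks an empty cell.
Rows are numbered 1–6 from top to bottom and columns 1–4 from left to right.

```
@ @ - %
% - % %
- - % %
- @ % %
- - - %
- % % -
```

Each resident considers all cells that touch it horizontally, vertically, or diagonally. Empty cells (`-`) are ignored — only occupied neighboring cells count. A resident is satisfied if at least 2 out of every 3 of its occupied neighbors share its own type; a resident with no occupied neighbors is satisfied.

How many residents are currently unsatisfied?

(1,1)@ 1/2 not
(1,2)@ 1/3 not
(1,4)% 2/2 satisfied
(2,1)% 0/2 not
(2,3)% 4/5 satisfied
(2,4)% 4/4 satisfied
(3,3)% 5/6 satisfied
(3,4)% 5/5 satisfied
(4,2)@ 0/2 not
(4,3)% 4/5 satisfied
(4,4)% 4/4 satisfied
(5,4)% 3/3 satisfied
(6,2)% 1/1 satisfied
(6,3)% 2/2 satisfied
Unsatisfied: (1,1), (1,2), (2,1), (4,2) — 4 in total.

4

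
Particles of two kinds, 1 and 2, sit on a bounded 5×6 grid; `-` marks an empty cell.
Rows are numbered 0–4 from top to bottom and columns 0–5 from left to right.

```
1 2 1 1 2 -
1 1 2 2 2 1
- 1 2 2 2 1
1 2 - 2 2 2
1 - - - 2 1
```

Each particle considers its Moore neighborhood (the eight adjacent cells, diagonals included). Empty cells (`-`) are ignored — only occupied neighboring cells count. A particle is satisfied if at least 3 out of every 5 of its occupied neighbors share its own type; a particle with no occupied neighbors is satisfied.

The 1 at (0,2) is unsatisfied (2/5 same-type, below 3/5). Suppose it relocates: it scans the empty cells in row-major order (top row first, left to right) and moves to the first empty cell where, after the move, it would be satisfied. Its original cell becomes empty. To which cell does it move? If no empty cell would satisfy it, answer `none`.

(2,0)

Vacating (0,2). Empty cells in order:
  (0,5): 1/3 same-type → still unsatisfied.
  (2,0): 4/5 same-type → satisfied — stop here.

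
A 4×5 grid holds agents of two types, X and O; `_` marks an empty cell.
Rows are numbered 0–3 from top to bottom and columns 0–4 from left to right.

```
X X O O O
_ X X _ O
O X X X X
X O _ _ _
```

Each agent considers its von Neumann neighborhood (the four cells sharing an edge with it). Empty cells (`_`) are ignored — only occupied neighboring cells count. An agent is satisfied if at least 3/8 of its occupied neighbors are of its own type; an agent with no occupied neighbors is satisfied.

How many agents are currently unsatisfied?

4

Row 0: (0,0)X 1/1 ✓ · (0,1)X 2/3 ✓ · (0,2)O 1/3 ✗ · (0,3)O 2/2 ✓ · (0,4)O 2/2 ✓
Row 1: (1,1)X 3/3 ✓ · (1,2)X 2/3 ✓ · (1,4)O 1/2 ✓
Row 2: (2,0)O 0/2 ✗ · (2,1)X 2/4 ✓ · (2,2)X 3/3 ✓ · (2,3)X 2/2 ✓ · (2,4)X 1/2 ✓
Row 3: (3,0)X 0/2 ✗ · (3,1)O 0/2 ✗
Unsatisfied: (0,2), (2,0), (3,0), (3,1) — 4 in total.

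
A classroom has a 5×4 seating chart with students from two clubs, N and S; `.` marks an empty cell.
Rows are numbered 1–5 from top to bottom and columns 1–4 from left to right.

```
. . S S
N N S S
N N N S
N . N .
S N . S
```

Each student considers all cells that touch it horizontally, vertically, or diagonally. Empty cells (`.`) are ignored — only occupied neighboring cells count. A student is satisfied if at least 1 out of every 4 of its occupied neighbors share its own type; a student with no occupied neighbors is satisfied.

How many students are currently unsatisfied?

(1,3)S 3/4 ✓
(1,4)S 3/3 ✓
(2,1)N 3/3 ✓
(2,2)N 4/6 ✓
(2,3)S 4/7 ✓
(2,4)S 4/5 ✓
(3,1)N 4/4 ✓
(3,2)N 6/7 ✓
(3,3)N 3/6 ✓
(3,4)S 2/4 ✓
(4,1)N 3/4 ✓
(4,3)N 3/5 ✓
(5,1)S 0/2 ✗
(5,2)N 2/3 ✓
(5,4)S 0/1 ✗
Unsatisfied: (5,1), (5,4) — 2 in total.

2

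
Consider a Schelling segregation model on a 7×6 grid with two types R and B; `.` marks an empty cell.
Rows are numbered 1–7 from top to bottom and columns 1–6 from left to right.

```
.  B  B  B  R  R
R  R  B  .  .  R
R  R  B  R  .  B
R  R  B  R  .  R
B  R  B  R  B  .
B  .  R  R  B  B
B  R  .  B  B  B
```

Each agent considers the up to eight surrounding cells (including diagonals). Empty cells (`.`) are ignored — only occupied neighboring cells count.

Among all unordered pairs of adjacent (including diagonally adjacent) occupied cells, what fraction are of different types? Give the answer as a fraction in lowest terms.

41/84

Scan each occupied cell's neighbors to the right and below (and the two forward diagonals) so each pair is counted once.
From row 1: 4 unlike of 12 pairs (running 4/12).
From row 2: 5 unlike of 11 pairs (running 9/23).
From row 3: 7 unlike of 14 pairs (running 16/37).
From row 4: 10 unlike of 15 pairs (running 26/52).
From row 5: 9 unlike of 15 pairs (running 35/67).
From row 6: 5 unlike of 14 pairs (running 40/81).
From row 7: 1 unlike of 3 pairs (running 41/84).
Total adjacent occupied pairs: 84; unlike-type pairs: 41.
41/84 is already in lowest terms.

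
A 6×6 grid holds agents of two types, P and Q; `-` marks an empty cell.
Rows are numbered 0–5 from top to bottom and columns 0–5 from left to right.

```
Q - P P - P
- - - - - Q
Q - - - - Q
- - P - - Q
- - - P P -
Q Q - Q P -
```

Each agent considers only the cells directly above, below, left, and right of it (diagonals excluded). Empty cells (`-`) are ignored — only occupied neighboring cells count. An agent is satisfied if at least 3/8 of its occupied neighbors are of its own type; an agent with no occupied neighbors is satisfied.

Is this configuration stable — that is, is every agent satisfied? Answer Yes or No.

No

(0,0)Q 0/0 ok
(0,2)P 1/1 ok
(0,3)P 1/1 ok
(0,5)P 0/1 unhappy
(1,5)Q 1/2 ok
(2,0)Q 0/0 ok
(2,5)Q 2/2 ok
(3,2)P 0/0 ok
(3,5)Q 1/1 ok
(4,3)P 1/2 ok
(4,4)P 2/2 ok
(5,0)Q 1/1 ok
(5,1)Q 1/1 ok
(5,3)Q 0/2 unhappy
(5,4)P 1/2 ok
For instance (0,5) has only 0/1 same-type neighbors, below 3/8.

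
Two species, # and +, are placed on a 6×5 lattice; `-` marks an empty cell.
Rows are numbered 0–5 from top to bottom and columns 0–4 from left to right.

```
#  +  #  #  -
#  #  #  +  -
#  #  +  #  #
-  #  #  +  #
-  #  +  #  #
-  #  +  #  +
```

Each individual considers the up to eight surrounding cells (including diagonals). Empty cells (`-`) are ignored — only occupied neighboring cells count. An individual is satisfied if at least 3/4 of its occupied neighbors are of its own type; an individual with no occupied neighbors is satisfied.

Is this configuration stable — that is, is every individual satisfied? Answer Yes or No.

Row 0: (0,0)# 2/3 ✗ · (0,1)+ 0/5 ✗ · (0,2)# 3/5 ✗ · (0,3)# 2/3 ✗
Row 1: (1,0)# 4/5 ✓ · (1,1)# 6/8 ✓ · (1,2)# 5/8 ✗ · (1,3)+ 1/6 ✗
Row 2: (2,0)# 4/4 ✓ · (2,1)# 6/7 ✓ · (2,2)+ 2/8 ✗ · (2,3)# 4/7 ✗ · (2,4)# 2/4 ✗
Row 3: (3,1)# 4/6 ✗ · (3,2)# 5/8 ✗ · (3,3)+ 2/8 ✗ · (3,4)# 4/5 ✓
Row 4: (4,1)# 3/5 ✗ · (4,2)+ 2/8 ✗ · (4,3)# 4/8 ✗ · (4,4)# 3/5 ✗
Row 5: (5,1)# 1/3 ✗ · (5,2)+ 1/5 ✗ · (5,3)# 2/5 ✗ · (5,4)+ 0/3 ✗
For instance (0,0) has only 2/3 same-type neighbors, below 3/4.

No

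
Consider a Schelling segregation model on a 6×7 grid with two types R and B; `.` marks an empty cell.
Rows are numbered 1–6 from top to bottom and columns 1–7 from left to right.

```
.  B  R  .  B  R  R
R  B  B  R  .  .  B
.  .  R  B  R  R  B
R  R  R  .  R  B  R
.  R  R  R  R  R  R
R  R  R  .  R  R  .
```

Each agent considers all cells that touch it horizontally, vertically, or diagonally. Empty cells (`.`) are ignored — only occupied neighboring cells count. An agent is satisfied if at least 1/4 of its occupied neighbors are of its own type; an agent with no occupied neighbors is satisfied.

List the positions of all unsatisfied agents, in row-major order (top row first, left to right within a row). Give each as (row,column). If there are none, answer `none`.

(1,5), (2,1), (3,4), (4,6)

(1,2)B 2/4 satisfied
(1,3)R 1/4 satisfied
(1,5)B 0/2 not
(1,6)R 1/3 satisfied
(1,7)R 1/2 satisfied
(2,1)R 0/2 not
(2,2)B 2/5 satisfied
(2,3)B 3/6 satisfied
(2,4)R 3/6 satisfied
(2,7)B 1/4 satisfied
(3,3)R 3/6 satisfied
(3,4)B 1/6 not
(3,5)R 3/5 satisfied
(3,6)R 3/6 satisfied
(3,7)B 2/4 satisfied
(4,1)R 2/2 satisfied
(4,2)R 5/5 satisfied
(4,3)R 5/6 satisfied
(4,5)R 5/7 satisfied
(4,6)B 1/8 not
(4,7)R 3/5 satisfied
(5,2)R 7/7 satisfied
(5,3)R 6/6 satisfied
(5,4)R 6/6 satisfied
(5,5)R 5/6 satisfied
(5,6)R 6/7 satisfied
(5,7)R 3/4 satisfied
(6,1)R 2/2 satisfied
(6,2)R 4/4 satisfied
(6,3)R 4/4 satisfied
(6,5)R 4/4 satisfied
(6,6)R 4/4 satisfied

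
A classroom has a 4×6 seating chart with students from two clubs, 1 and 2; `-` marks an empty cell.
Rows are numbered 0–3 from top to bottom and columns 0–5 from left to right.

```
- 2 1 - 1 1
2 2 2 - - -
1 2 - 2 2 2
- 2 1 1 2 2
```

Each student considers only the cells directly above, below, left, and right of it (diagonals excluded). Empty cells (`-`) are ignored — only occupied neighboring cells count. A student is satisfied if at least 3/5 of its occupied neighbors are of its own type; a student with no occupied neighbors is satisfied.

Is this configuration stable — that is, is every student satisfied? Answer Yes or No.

Row 0: (0,1)2 1/2 ✗ · (0,2)1 0/2 ✗ · (0,4)1 1/1 ✓ · (0,5)1 1/1 ✓
Row 1: (1,0)2 1/2 ✗ · (1,1)2 4/4 ✓ · (1,2)2 1/2 ✗
Row 2: (2,0)1 0/2 ✗ · (2,1)2 2/3 ✓ · (2,3)2 1/2 ✗ · (2,4)2 3/3 ✓ · (2,5)2 2/2 ✓
Row 3: (3,1)2 1/2 ✗ · (3,2)1 1/2 ✗ · (3,3)1 1/3 ✗ · (3,4)2 2/3 ✓ · (3,5)2 2/2 ✓
For instance (0,1) has only 1/2 same-type neighbors, below 3/5.

No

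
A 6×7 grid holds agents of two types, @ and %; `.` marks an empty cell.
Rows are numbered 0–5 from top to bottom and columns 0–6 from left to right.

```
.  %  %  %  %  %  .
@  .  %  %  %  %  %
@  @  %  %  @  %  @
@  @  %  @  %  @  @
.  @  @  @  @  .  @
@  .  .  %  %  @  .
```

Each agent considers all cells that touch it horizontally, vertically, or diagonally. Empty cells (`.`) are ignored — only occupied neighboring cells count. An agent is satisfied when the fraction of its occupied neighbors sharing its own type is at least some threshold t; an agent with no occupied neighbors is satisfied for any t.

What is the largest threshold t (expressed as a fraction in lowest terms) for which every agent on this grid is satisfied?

1/4

(0,1)% 2/3
(0,2)% 4/4
(0,3)% 5/5
(0,4)% 5/5
(0,5)% 4/4
(1,0)@ 2/3
(1,2)% 6/7
(1,3)% 7/8
(1,4)% 7/8
(1,5)% 5/7
(1,6)% 3/4
(2,0)@ 4/4
(2,1)@ 4/7
(2,2)% 4/7
(2,3)% 6/8
(2,4)@ 2/8
(2,5)% 4/8
(2,6)@ 2/5
(3,0)@ 4/4
(3,1)@ 5/7
(3,2)% 2/8
(3,3)@ 4/8
(3,4)% 2/7
(3,5)@ 5/7
(3,6)@ 3/4
(4,1)@ 4/5
(4,2)@ 4/6
(4,3)@ 3/7
(4,4)@ 4/7
(4,6)@ 3/3
(5,0)@ 1/1
(5,3)% 1/4
(5,4)% 1/4
(5,5)@ 2/3
The smallest same-type fraction is 2/8 at (2,4), which reduces to 1/4. Any threshold above that leaves this agent unsatisfied.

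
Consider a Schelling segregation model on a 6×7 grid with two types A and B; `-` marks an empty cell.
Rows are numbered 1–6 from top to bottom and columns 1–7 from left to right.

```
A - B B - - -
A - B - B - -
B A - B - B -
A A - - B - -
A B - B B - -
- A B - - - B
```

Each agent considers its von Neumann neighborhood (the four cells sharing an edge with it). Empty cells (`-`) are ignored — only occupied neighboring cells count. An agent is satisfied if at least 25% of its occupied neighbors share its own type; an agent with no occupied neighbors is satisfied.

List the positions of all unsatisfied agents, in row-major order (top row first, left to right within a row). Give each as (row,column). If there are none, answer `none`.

(3,1), (5,2), (6,2), (6,3)

(1,1)A 1/1 ✓
(1,3)B 2/2 ✓
(1,4)B 1/1 ✓
(2,1)A 1/2 ✓
(2,3)B 1/1 ✓
(2,5)B 0/0 ✓
(3,1)B 0/3 ✗
(3,2)A 1/2 ✓
(3,4)B 0/0 ✓
(3,6)B 0/0 ✓
(4,1)A 2/3 ✓
(4,2)A 2/3 ✓
(4,5)B 1/1 ✓
(5,1)A 1/2 ✓
(5,2)B 0/3 ✗
(5,4)B 1/1 ✓
(5,5)B 2/2 ✓
(6,2)A 0/2 ✗
(6,3)B 0/1 ✗
(6,7)B 0/0 ✓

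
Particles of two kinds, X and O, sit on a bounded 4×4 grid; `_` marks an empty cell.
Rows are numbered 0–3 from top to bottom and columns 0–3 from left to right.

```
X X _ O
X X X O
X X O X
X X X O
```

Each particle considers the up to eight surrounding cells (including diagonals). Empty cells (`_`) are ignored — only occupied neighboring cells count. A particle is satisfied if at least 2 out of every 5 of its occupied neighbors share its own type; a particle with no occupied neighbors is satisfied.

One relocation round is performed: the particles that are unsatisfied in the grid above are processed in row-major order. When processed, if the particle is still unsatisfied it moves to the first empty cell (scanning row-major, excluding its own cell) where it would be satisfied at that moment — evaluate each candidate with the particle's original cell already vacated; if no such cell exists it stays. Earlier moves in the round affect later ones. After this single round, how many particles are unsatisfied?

1

Initially unsatisfied (in order): (2,2), (3,3).
  (2,2) → (0,2).
  (3,3): no empty cell satisfies it; stays.
Resulting grid:
X X O O
X X X O
X X _ X
X X X O
Unsatisfied now: (3,3).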